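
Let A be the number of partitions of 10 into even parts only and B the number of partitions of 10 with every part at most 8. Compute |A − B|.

Partitions of 10 into even parts only: 7.
Partitions of 10 with every part at most 8: 40.
|7 − 40| = 33.

33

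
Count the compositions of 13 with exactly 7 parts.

924

Place 6 bars in the 12 internal gaps of a row of 13 dots: C(12,6) = 924.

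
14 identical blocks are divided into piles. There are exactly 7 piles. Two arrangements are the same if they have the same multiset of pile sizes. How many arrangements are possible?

Enumerating:
8 + 1 + 1 + 1 + 1 + 1 + 1
7 + 2 + 1 + 1 + 1 + 1 + 1
6 + 3 + 1 + 1 + 1 + 1 + 1
6 + 2 + 2 + 1 + 1 + 1 + 1
5 + 4 + 1 + 1 + 1 + 1 + 1
5 + 3 + 2 + 1 + 1 + 1 + 1
5 + 2 + 2 + 2 + 1 + 1 + 1
4 + 4 + 2 + 1 + 1 + 1 + 1
4 + 3 + 3 + 1 + 1 + 1 + 1
4 + 3 + 2 + 2 + 1 + 1 + 1
4 + 2 + 2 + 2 + 2 + 1 + 1
3 + 3 + 3 + 2 + 1 + 1 + 1
3 + 3 + 2 + 2 + 2 + 1 + 1
3 + 2 + 2 + 2 + 2 + 2 + 1
2 + 2 + 2 + 2 + 2 + 2 + 2
Counting gives 15.

15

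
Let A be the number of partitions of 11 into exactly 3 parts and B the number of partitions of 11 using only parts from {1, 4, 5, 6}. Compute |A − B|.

1

Partitions of 11 into exactly 3 parts: 10.
Partitions of 11 using only parts from {1, 4, 5, 6}: 9.
|10 − 9| = 1.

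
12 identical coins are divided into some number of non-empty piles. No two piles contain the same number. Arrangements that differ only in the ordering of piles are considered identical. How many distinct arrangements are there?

15

Enumerating:
12
11, 1
10, 2
9, 3
9, 2, 1
8, 4
8, 3, 1
7, 5
7, 4, 1
7, 3, 2
6, 5, 1
6, 4, 2
6, 3, 2, 1
5, 4, 3
5, 4, 2, 1
Counting gives 15.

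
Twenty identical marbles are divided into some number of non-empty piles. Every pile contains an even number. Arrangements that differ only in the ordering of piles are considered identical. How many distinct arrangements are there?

42

There are too many to list fully; the first 12 (by largest part) are:
20
18, 2
16, 4
16, 2, 2
14, 6
14, 4, 2
14, 2, 2, 2
12, 8
12, 6, 2
12, 4, 4
12, 4, 2, 2
12, 2, 2, 2, 2
…and 30 more, for 42 total.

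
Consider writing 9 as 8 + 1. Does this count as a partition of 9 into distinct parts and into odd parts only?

The parts sum to 9, and the condition 'every summand is odd' is violated.

No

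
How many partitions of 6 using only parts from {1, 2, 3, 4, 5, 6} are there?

11

Enumerating:
6
1, 5
2, 4
1, 1, 4
3, 3
1, 2, 3
1, 1, 1, 3
2, 2, 2
1, 1, 2, 2
1, 1, 1, 1, 2
1, 1, 1, 1, 1, 1
Counting gives 11.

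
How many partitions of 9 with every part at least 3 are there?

The partitions of 9 that satisfy the conditions:
9
6, 3
5, 4
3, 3, 3

4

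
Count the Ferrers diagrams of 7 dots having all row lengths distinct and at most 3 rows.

5

Enumerating:
7
1+6
2+5
3+4
1+2+4
That's 5 in total.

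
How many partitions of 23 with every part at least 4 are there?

There are too many to list fully; the first 12 (by largest part) are:
23
19+4
18+5
17+6
16+7
15+8
15+4+4
14+9
14+5+4
13+10
13+6+4
13+5+5
…and 27 more, for 39 total.

39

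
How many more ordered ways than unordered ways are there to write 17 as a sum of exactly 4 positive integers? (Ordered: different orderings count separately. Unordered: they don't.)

Compositions: C(16,3) = 560.
Partitions of 17 into exactly 4 parts: 39.
Difference: 560 − 39 = 521.

521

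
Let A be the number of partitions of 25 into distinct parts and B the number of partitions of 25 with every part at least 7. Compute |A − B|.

131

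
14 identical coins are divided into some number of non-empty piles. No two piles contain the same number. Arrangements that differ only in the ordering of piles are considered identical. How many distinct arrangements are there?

They are:
14
13, 1
12, 2
11, 3
11, 2, 1
10, 4
10, 3, 1
9, 5
9, 4, 1
9, 3, 2
8, 6
8, 5, 1
8, 4, 2
8, 3, 2, 1
7, 6, 1
7, 5, 2
7, 4, 3
7, 4, 2, 1
6, 5, 3
6, 5, 2, 1
6, 4, 3, 1
5, 4, 3, 2

22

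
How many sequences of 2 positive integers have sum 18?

A composition of 18 into 2 positive parts is chosen by placing 1 dividers among the 17 gaps between 18 units: C(17,1) = 17.

17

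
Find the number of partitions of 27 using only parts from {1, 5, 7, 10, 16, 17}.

37

A partial list (first 12 by largest part):
10, 17
1, 1, 1, 7, 17
5, 5, 17
1, 1, 1, 1, 1, 5, 17
1, 1, 1, 1, 1, 1, 1, 1, 1, 1, 17
1, 10, 16
1, 1, 1, 1, 7, 16
1, 5, 5, 16
1, 1, 1, 1, 1, 1, 5, 16
1, 1, 1, 1, 1, 1, 1, 1, 1, 1, 1, 16
7, 10, 10
1, 1, 5, 10, 10
…and 25 more, for 37 total.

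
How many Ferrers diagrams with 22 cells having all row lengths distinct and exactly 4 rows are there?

34

A partial list (first 12 by largest part):
16+3+2+1
15+4+2+1
14+5+2+1
14+4+3+1
13+6+2+1
13+5+3+1
13+4+3+2
12+7+2+1
12+6+3+1
12+5+4+1
12+5+3+2
11+8+2+1
…and 22 more, for 34 total.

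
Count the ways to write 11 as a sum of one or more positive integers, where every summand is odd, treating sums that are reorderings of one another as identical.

The partitions of 11 that satisfy the conditions:
11
1 + 1 + 9
1 + 3 + 7
1 + 1 + 1 + 1 + 7
1 + 5 + 5
3 + 3 + 5
1 + 1 + 1 + 3 + 5
1 + 1 + 1 + 1 + 1 + 1 + 5
1 + 1 + 3 + 3 + 3
1 + 1 + 1 + 1 + 1 + 3 + 3
1 + 1 + 1 + 1 + 1 + 1 + 1 + 1 + 3
1 + 1 + 1 + 1 + 1 + 1 + 1 + 1 + 1 + 1 + 1

12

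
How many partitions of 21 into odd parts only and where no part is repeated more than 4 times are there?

There are too many to list fully; the first 12 (by largest part) are:
21
19,1,1
17,3,1
17,1,1,1,1
15,5,1
15,3,3
15,3,1,1,1
13,7,1
13,5,3
13,5,1,1,1
13,3,3,1,1
11,9,1
…and 29 more, for 41 total.

41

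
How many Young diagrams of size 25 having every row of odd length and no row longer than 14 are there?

Direct enumeration gives 118 partitions.

118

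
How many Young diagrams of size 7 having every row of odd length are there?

Listing the qualifying partitions of 7:
7
5,1,1
3,3,1
3,1,1,1,1
1,1,1,1,1,1,1
Counting gives 5.

5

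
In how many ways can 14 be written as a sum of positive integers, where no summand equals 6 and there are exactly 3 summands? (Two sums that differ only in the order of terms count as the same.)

Enumerating:
12,1,1
11,2,1
10,3,1
10,2,2
9,4,1
9,3,2
8,5,1
8,4,2
8,3,3
7,5,2
7,4,3
5,5,4
That's 12 in total.

12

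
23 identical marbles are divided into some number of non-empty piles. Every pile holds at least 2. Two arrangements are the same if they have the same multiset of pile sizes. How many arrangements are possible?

Direct enumeration gives 253 partitions.

253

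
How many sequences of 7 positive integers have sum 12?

462

Place 6 bars in the 11 internal gaps of a row of 12 dots: C(11,6) = 462.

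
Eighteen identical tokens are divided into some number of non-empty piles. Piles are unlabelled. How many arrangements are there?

Enumerating by decreasing first part gives 385 partitions in all.

385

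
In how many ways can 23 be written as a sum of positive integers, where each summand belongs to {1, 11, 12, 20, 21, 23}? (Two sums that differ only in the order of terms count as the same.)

8

They are:
23
21 + 1 + 1
20 + 1 + 1 + 1
12 + 11
12 + 1 + 1 + 1 + 1 + 1 + 1 + 1 + 1 + 1 + 1 + 1
11 + 11 + 1
11 + 1 + 1 + 1 + 1 + 1 + 1 + 1 + 1 + 1 + 1 + 1 + 1
1 + 1 + 1 + 1 + 1 + 1 + 1 + 1 + 1 + 1 + 1 + 1 + 1 + 1 + 1 + 1 + 1 + 1 + 1 + 1 + 1 + 1 + 1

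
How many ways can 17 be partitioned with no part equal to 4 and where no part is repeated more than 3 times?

103

Direct enumeration gives 103 partitions.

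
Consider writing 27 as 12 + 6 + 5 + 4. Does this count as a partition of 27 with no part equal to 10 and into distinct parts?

Yes

The parts sum to 27, and the condition 'no summand equals 10' holds; the condition 'all summands are distinct' holds.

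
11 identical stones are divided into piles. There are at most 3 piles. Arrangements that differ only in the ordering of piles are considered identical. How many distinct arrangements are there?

Enumerating:
11
1,10
2,9
1,1,9
3,8
1,2,8
4,7
1,3,7
2,2,7
5,6
1,4,6
2,3,6
1,5,5
2,4,5
3,3,5
3,4,4

16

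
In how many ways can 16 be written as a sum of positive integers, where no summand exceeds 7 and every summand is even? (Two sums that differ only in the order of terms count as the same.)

The partitions of 16 that satisfy the conditions:
6+6+4
6+6+2+2
6+4+4+2
6+4+2+2+2
6+2+2+2+2+2
4+4+4+4
4+4+4+2+2
4+4+2+2+2+2
4+2+2+2+2+2+2
2+2+2+2+2+2+2+2
That's 10 in total.

10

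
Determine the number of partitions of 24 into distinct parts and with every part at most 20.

There are 117 such partitions.

117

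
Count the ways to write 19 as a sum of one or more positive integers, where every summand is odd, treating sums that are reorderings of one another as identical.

There are too many to list fully; the first 12 (by largest part) are:
19
17, 1, 1
15, 3, 1
15, 1, 1, 1, 1
13, 5, 1
13, 3, 3
13, 3, 1, 1, 1
13, 1, 1, 1, 1, 1, 1
11, 7, 1
11, 5, 3
11, 5, 1, 1, 1
11, 3, 3, 1, 1
…and 42 more, for 54 total.

54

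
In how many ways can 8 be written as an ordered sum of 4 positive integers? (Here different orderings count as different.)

35

Equivalently, choose which 3 of the 7 gaps become plus signs: C(7,3) = 35.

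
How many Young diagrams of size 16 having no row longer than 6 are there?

Direct enumeration gives 136 partitions.

136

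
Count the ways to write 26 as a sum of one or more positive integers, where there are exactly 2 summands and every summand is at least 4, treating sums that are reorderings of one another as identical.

10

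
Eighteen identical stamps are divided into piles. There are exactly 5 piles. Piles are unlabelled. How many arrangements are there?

57

There are too many to list fully; the first 12 (by largest part) are:
1,1,1,1,14
1,1,1,2,13
1,1,1,3,12
1,1,2,2,12
1,1,1,4,11
1,1,2,3,11
1,2,2,2,11
1,1,1,5,10
1,1,2,4,10
1,1,3,3,10
1,2,2,3,10
2,2,2,2,10
…and 45 more, for 57 total.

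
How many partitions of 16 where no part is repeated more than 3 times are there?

132

Counting exhaustively, 132 partitions satisfy the conditions.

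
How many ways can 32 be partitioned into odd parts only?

Enumerating by decreasing first part gives 390 partitions in all.

390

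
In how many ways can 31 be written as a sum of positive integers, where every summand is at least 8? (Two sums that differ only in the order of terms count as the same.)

Enumerating:
31
23,8
22,9
21,10
20,11
19,12
18,13
17,14
16,15
15,8,8
14,9,8
13,10,8
13,9,9
12,11,8
12,10,9
11,11,9
11,10,10

17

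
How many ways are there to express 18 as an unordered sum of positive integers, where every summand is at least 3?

There are too many to list fully; the first 12 (by largest part) are:
18
15, 3
14, 4
13, 5
12, 6
12, 3, 3
11, 7
11, 4, 3
10, 8
10, 5, 3
10, 4, 4
9, 9
…and 21 more, for 33 total.

33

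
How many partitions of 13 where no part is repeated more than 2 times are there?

A partial list (first 12 by largest part):
13
12+1
11+2
11+1+1
10+3
10+2+1
9+4
9+3+1
9+2+2
9+2+1+1
8+5
8+4+1
…and 32 more, for 44 total.

44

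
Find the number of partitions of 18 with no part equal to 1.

Direct enumeration gives 88 partitions.

88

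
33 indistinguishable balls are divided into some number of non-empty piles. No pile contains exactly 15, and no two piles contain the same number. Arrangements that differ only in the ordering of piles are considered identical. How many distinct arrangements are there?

Direct enumeration gives 404 partitions.

404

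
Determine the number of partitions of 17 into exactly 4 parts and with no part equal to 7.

31

A partial list (first 12 by largest part):
1, 1, 1, 14
1, 1, 2, 13
1, 1, 3, 12
1, 2, 2, 12
1, 1, 4, 11
1, 2, 3, 11
2, 2, 2, 11
1, 1, 5, 10
1, 2, 4, 10
1, 3, 3, 10
2, 2, 3, 10
1, 1, 6, 9
…and 19 more, for 31 total.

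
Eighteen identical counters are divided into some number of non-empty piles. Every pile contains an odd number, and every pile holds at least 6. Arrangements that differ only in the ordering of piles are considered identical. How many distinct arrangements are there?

2

Enumerating:
11 + 7
9 + 9
Counting gives 2.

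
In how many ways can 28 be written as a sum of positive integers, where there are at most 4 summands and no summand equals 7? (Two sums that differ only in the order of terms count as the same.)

201

Direct enumeration gives 201 partitions.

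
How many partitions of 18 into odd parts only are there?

A partial list (first 12 by largest part):
17, 1
15, 3
15, 1, 1, 1
13, 5
13, 3, 1, 1
13, 1, 1, 1, 1, 1
11, 7
11, 5, 1, 1
11, 3, 3, 1
11, 3, 1, 1, 1, 1
11, 1, 1, 1, 1, 1, 1, 1
9, 9
…and 34 more, for 46 total.

46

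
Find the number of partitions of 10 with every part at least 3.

5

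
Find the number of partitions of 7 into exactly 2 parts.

Enumerating:
1,6
2,5
3,4
That's 3 in total.

3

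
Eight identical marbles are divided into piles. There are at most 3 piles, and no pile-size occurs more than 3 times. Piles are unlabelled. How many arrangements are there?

Enumerating:
8
7+1
6+2
6+1+1
5+3
5+2+1
4+4
4+3+1
4+2+2
3+3+2
Counting gives 10.

10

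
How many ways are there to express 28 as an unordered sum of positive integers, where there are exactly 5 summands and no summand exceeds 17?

There are 264 such partitions.

264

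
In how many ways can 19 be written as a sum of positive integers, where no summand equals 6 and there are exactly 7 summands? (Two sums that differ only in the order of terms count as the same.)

51

There are too many to list fully; the first 12 (by largest part) are:
13+1+1+1+1+1+1
12+2+1+1+1+1+1
11+3+1+1+1+1+1
11+2+2+1+1+1+1
10+4+1+1+1+1+1
10+3+2+1+1+1+1
10+2+2+2+1+1+1
9+5+1+1+1+1+1
9+4+2+1+1+1+1
9+3+3+1+1+1+1
9+3+2+2+1+1+1
9+2+2+2+2+1+1
…and 39 more, for 51 total.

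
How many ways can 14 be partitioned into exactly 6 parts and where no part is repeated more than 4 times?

18

They are:
1 + 1 + 1 + 1 + 2 + 8
1 + 1 + 1 + 1 + 3 + 7
1 + 1 + 1 + 2 + 2 + 7
1 + 1 + 1 + 1 + 4 + 6
1 + 1 + 1 + 2 + 3 + 6
1 + 1 + 2 + 2 + 2 + 6
1 + 1 + 1 + 1 + 5 + 5
1 + 1 + 1 + 2 + 4 + 5
1 + 1 + 1 + 3 + 3 + 5
1 + 1 + 2 + 2 + 3 + 5
1 + 2 + 2 + 2 + 2 + 5
1 + 1 + 1 + 3 + 4 + 4
1 + 1 + 2 + 2 + 4 + 4
1 + 1 + 2 + 3 + 3 + 4
1 + 2 + 2 + 2 + 3 + 4
1 + 1 + 3 + 3 + 3 + 3
1 + 2 + 2 + 3 + 3 + 3
2 + 2 + 2 + 2 + 3 + 3
That's 18 in total.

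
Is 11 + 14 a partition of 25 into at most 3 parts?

The parts sum to 25, and the condition 'there are at most 3 summands' holds.

Yes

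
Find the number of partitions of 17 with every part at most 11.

Systematic enumeration (by largest part, then next-largest, …) yields 278.

278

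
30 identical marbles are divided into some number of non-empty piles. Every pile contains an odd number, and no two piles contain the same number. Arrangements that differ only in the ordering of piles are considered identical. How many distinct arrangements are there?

18

Listing the qualifying partitions of 30:
29+1
27+3
25+5
23+7
21+9
21+5+3+1
19+11
19+7+3+1
17+13
17+9+3+1
17+7+5+1
15+11+3+1
15+9+5+1
15+7+5+3
13+11+5+1
13+9+7+1
13+9+5+3
11+9+7+3
That's 18 in total.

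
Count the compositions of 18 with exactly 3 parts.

By stars and bars with positive parts, the count is C(17,2) = 136.

136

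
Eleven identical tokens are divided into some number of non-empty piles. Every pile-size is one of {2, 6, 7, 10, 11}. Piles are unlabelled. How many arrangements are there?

They are:
11
7, 2, 2
That's 2 in total.

2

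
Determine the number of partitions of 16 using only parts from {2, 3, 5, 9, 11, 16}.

12

Enumerating:
16
5, 11
2, 3, 11
2, 5, 9
2, 2, 3, 9
3, 3, 5, 5
2, 2, 2, 5, 5
2, 3, 3, 3, 5
2, 2, 2, 2, 3, 5
2, 2, 3, 3, 3, 3
2, 2, 2, 2, 2, 3, 3
2, 2, 2, 2, 2, 2, 2, 2
That's 12 in total.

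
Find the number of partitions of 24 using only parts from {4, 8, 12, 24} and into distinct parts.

Listing the qualifying partitions of 24:
24
12 + 8 + 4

2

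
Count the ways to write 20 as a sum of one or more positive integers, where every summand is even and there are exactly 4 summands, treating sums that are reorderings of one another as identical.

9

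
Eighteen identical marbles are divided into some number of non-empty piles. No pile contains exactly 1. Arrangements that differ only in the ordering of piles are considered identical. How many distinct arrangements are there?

88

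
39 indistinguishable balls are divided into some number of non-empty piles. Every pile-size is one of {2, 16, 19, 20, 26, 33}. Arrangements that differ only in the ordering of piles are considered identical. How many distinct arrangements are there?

They are:
33+2+2+2
20+19
19+16+2+2
19+2+2+2+2+2+2+2+2+2+2
Counting gives 4.

4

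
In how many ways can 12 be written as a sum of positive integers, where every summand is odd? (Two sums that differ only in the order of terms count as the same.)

They are:
11 + 1
9 + 3
9 + 1 + 1 + 1
7 + 5
7 + 3 + 1 + 1
7 + 1 + 1 + 1 + 1 + 1
5 + 5 + 1 + 1
5 + 3 + 3 + 1
5 + 3 + 1 + 1 + 1 + 1
5 + 1 + 1 + 1 + 1 + 1 + 1 + 1
3 + 3 + 3 + 3
3 + 3 + 3 + 1 + 1 + 1
3 + 3 + 1 + 1 + 1 + 1 + 1 + 1
3 + 1 + 1 + 1 + 1 + 1 + 1 + 1 + 1 + 1
1 + 1 + 1 + 1 + 1 + 1 + 1 + 1 + 1 + 1 + 1 + 1
Counting gives 15.

15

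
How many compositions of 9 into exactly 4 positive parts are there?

By stars and bars with positive parts, the count is C(8,3) = 56.

56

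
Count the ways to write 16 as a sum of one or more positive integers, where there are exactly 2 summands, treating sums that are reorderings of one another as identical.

8

The partitions of 16 that satisfy the conditions:
15,1
14,2
13,3
12,4
11,5
10,6
9,7
8,8
That's 8 in total.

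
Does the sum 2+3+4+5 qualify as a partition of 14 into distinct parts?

Yes

The parts sum to 14, and the condition 'all summands are distinct' holds.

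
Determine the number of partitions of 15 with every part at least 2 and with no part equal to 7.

34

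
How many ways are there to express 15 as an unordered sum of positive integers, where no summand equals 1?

41

There are too many to list fully; the first 12 (by largest part) are:
15
13+2
12+3
11+4
11+2+2
10+5
10+3+2
9+6
9+4+2
9+3+3
9+2+2+2
8+7
…and 29 more, for 41 total.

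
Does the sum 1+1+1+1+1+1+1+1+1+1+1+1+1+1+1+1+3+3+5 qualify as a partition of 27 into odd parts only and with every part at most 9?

The parts sum to 27, and the condition 'every summand is odd' holds; the condition 'no summand exceeds 9' holds.

Yes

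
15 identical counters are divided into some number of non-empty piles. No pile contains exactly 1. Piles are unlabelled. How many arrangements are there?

41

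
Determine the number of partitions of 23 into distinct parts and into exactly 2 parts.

The partitions of 23 that satisfy the conditions:
22, 1
21, 2
20, 3
19, 4
18, 5
17, 6
16, 7
15, 8
14, 9
13, 10
12, 11

11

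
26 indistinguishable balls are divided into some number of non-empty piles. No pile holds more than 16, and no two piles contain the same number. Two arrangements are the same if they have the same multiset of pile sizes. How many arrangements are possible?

Systematic enumeration (by largest part, then next-largest, …) yields 132.

132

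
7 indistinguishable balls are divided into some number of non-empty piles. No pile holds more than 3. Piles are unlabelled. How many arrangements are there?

They are:
3 + 3 + 1
3 + 2 + 2
3 + 2 + 1 + 1
3 + 1 + 1 + 1 + 1
2 + 2 + 2 + 1
2 + 2 + 1 + 1 + 1
2 + 1 + 1 + 1 + 1 + 1
1 + 1 + 1 + 1 + 1 + 1 + 1
Counting gives 8.

8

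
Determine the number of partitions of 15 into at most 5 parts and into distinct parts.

A partial list (first 12 by largest part):
15
14, 1
13, 2
12, 3
12, 2, 1
11, 4
11, 3, 1
10, 5
10, 4, 1
10, 3, 2
9, 6
9, 5, 1
…and 15 more, for 27 total.

27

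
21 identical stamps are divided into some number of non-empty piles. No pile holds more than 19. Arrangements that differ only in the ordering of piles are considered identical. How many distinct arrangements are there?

790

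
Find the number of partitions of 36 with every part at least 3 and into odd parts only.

83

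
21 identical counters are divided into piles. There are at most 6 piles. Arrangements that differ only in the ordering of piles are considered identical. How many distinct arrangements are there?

A full systematic count gives 331.

331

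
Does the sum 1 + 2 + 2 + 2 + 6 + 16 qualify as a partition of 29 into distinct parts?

The parts sum to 29, and the condition 'all summands are distinct' is violated.

No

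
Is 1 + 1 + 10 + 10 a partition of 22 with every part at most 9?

No

The parts sum to 22, and the condition 'no summand exceeds 9' is violated.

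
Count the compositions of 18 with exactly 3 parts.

136

A composition of 18 into 3 positive parts is chosen by placing 2 dividers among the 17 gaps between 18 units: C(17,2) = 136.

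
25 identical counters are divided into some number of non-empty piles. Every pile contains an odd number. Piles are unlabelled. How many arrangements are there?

142

Direct enumeration gives 142 partitions.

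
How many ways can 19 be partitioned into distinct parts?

54

A partial list (first 12 by largest part):
19
18,1
17,2
16,3
16,2,1
15,4
15,3,1
14,5
14,4,1
14,3,2
13,6
13,5,1
…and 42 more, for 54 total.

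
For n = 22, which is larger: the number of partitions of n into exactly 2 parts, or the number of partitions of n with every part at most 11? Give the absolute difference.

852

Partitions of 22 into exactly 2 parts: 11.
Partitions of 22 with every part at most 11: 863.
|11 − 863| = 852.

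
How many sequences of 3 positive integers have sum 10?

By stars and bars with positive parts, the count is C(9,2) = 36.

36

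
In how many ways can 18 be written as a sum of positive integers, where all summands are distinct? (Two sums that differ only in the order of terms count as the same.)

46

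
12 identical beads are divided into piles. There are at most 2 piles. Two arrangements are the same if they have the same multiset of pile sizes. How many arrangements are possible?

7

They are:
12
1,11
2,10
3,9
4,8
5,7
6,6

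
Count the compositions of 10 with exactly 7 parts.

A composition of 10 into 7 positive parts is chosen by placing 6 dividers among the 9 gaps between 10 units: C(9,6) = 84.

84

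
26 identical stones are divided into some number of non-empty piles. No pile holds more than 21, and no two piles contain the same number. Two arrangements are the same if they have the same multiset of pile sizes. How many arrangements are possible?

158

There are 158 such partitions.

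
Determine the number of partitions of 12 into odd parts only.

The partitions of 12 that satisfy the conditions:
11,1
9,3
9,1,1,1
7,5
7,3,1,1
7,1,1,1,1,1
5,5,1,1
5,3,3,1
5,3,1,1,1,1
5,1,1,1,1,1,1,1
3,3,3,3
3,3,3,1,1,1
3,3,1,1,1,1,1,1
3,1,1,1,1,1,1,1,1,1
1,1,1,1,1,1,1,1,1,1,1,1

15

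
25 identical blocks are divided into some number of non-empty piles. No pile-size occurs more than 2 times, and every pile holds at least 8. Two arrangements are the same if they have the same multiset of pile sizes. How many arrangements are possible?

Listing the qualifying partitions of 25:
25
17, 8
16, 9
15, 10
14, 11
13, 12
9, 8, 8

7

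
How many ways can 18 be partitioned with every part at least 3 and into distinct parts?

15

They are:
18
15,3
14,4
13,5
12,6
11,7
11,4,3
10,8
10,5,3
9,6,3
9,5,4
8,7,3
8,6,4
7,6,5
6,5,4,3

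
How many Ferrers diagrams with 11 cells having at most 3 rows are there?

16

Enumerating:
11
10, 1
9, 2
9, 1, 1
8, 3
8, 2, 1
7, 4
7, 3, 1
7, 2, 2
6, 5
6, 4, 1
6, 3, 2
5, 5, 1
5, 4, 2
5, 3, 3
4, 4, 3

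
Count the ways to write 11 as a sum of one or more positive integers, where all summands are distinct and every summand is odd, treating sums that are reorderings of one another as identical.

2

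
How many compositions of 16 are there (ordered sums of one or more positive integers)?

32768

There are 15 gaps and each independently is a cut or not, giving 2^15 = 32768.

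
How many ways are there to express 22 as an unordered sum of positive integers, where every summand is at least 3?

There are 73 such partitions.

73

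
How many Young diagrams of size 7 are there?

The partitions of 7 that satisfy the conditions:
7
6 + 1
5 + 2
5 + 1 + 1
4 + 3
4 + 2 + 1
4 + 1 + 1 + 1
3 + 3 + 1
3 + 2 + 2
3 + 2 + 1 + 1
3 + 1 + 1 + 1 + 1
2 + 2 + 2 + 1
2 + 2 + 1 + 1 + 1
2 + 1 + 1 + 1 + 1 + 1
1 + 1 + 1 + 1 + 1 + 1 + 1
Counting gives 15.

15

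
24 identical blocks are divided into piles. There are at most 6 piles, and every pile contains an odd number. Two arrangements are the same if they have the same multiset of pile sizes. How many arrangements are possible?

A partial list (first 12 by largest part):
23 + 1
21 + 3
21 + 1 + 1 + 1
19 + 5
19 + 3 + 1 + 1
19 + 1 + 1 + 1 + 1 + 1
17 + 7
17 + 5 + 1 + 1
17 + 3 + 3 + 1
17 + 3 + 1 + 1 + 1 + 1
15 + 9
15 + 7 + 1 + 1
…and 43 more, for 55 total.

55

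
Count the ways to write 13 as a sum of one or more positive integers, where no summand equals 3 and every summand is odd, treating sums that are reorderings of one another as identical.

8

The partitions of 13 that satisfy the conditions:
13
11, 1, 1
9, 1, 1, 1, 1
7, 5, 1
7, 1, 1, 1, 1, 1, 1
5, 5, 1, 1, 1
5, 1, 1, 1, 1, 1, 1, 1, 1
1, 1, 1, 1, 1, 1, 1, 1, 1, 1, 1, 1, 1
That's 8 in total.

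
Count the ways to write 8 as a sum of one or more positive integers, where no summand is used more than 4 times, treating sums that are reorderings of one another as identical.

19

Enumerating:
8
1+7
2+6
1+1+6
3+5
1+2+5
1+1+1+5
4+4
1+3+4
2+2+4
1+1+2+4
1+1+1+1+4
2+3+3
1+1+3+3
1+2+2+3
1+1+1+2+3
2+2+2+2
1+1+2+2+2
1+1+1+1+2+2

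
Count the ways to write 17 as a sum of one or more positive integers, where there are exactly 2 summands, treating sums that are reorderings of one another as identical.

8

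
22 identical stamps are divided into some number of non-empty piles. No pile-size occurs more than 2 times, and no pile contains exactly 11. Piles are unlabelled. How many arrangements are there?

270

Enumerating by decreasing first part gives 270 partitions in all.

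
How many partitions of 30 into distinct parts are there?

Direct enumeration gives 296 partitions.

296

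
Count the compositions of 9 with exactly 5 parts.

70

A composition of 9 into 5 positive parts is chosen by placing 4 dividers among the 8 gaps between 9 units: C(8,4) = 70.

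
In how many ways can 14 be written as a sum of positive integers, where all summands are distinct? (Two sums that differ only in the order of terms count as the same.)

22

They are:
14
13 + 1
12 + 2
11 + 3
11 + 2 + 1
10 + 4
10 + 3 + 1
9 + 5
9 + 4 + 1
9 + 3 + 2
8 + 6
8 + 5 + 1
8 + 4 + 2
8 + 3 + 2 + 1
7 + 6 + 1
7 + 5 + 2
7 + 4 + 3
7 + 4 + 2 + 1
6 + 5 + 3
6 + 5 + 2 + 1
6 + 4 + 3 + 1
5 + 4 + 3 + 2
Counting gives 22.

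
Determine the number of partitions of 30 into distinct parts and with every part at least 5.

There are too many to list fully; the first 12 (by largest part) are:
30
25,5
24,6
23,7
22,8
21,9
20,10
19,11
19,6,5
18,12
18,7,5
17,13
…and 23 more, for 35 total.

35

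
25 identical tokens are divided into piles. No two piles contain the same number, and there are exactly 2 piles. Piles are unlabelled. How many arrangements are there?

Listing the qualifying partitions of 25:
24, 1
23, 2
22, 3
21, 4
20, 5
19, 6
18, 7
17, 8
16, 9
15, 10
14, 11
13, 12
That's 12 in total.

12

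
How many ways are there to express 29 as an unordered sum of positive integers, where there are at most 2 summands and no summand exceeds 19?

5

Enumerating:
19, 10
18, 11
17, 12
16, 13
15, 14
That's 5 in total.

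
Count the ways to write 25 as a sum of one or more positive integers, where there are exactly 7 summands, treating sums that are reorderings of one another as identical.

Direct enumeration gives 248 partitions.

248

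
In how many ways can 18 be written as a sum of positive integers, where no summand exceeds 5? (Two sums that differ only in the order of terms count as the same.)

141

There are 141 such partitions.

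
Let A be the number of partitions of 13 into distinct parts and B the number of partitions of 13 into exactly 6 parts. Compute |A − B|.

Partitions of 13 into distinct parts: 18.
Partitions of 13 into exactly 6 parts: 14.
|18 − 14| = 4.

4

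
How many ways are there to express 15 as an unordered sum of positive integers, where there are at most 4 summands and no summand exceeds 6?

The partitions of 15 that satisfy the conditions:
3,6,6
1,2,6,6
4,5,6
1,3,5,6
2,2,5,6
1,4,4,6
2,3,4,6
3,3,3,6
5,5,5
1,4,5,5
2,3,5,5
2,4,4,5
3,3,4,5
3,4,4,4

14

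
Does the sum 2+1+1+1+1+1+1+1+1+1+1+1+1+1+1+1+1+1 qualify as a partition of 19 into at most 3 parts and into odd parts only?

No

The parts sum to 19, and the condition 'there are at most 3 summands' is violated.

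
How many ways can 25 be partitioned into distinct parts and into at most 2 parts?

13

They are:
25
1 + 24
2 + 23
3 + 22
4 + 21
5 + 20
6 + 19
7 + 18
8 + 17
9 + 16
10 + 15
11 + 14
12 + 13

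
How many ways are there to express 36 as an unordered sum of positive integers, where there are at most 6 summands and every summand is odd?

Enumerating by decreasing first part gives 183 partitions in all.

183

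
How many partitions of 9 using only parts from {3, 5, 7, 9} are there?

2

The partitions of 9 that satisfy the conditions:
9
3, 3, 3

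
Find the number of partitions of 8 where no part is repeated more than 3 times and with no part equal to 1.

Listing the qualifying partitions of 8:
8
6, 2
5, 3
4, 4
4, 2, 2
3, 3, 2
That's 6 in total.

6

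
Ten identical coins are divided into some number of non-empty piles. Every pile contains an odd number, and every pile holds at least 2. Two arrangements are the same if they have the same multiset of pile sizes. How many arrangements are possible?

The partitions of 10 that satisfy the conditions:
3 + 7
5 + 5
That's 2 in total.

2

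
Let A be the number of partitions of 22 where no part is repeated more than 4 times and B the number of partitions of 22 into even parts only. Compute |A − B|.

572

Partitions of 22 where no part is repeated more than 4 times: 628.
Partitions of 22 into even parts only: 56.
|628 − 56| = 572.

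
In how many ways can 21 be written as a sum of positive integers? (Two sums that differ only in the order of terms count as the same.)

792

A full systematic count gives 792.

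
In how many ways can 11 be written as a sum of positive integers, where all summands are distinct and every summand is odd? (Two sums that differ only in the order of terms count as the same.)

2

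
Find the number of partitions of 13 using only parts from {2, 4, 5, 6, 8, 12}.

The partitions of 13 that satisfy the conditions:
8 + 5
6 + 5 + 2
5 + 4 + 4
5 + 4 + 2 + 2
5 + 2 + 2 + 2 + 2
Counting gives 5.

5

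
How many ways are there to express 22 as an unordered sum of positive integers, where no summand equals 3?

There are 512 such partitions.

512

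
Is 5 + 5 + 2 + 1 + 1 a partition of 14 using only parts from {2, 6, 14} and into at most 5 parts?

No

The parts sum to 14, and the condition 'each summand belongs to {2, 6, 14}' is violated.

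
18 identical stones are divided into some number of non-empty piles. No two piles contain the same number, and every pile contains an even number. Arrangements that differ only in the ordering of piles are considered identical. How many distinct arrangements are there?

They are:
18
16 + 2
14 + 4
12 + 6
12 + 4 + 2
10 + 8
10 + 6 + 2
8 + 6 + 4
Counting gives 8.

8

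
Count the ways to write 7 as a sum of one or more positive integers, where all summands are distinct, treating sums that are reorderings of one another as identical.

They are:
7
1+6
2+5
3+4
1+2+4
Counting gives 5.

5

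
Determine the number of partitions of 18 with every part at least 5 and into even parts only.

4

They are:
18
12,6
10,8
6,6,6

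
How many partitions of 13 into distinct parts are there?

They are:
13
12, 1
11, 2
10, 3
10, 2, 1
9, 4
9, 3, 1
8, 5
8, 4, 1
8, 3, 2
7, 6
7, 5, 1
7, 4, 2
7, 3, 2, 1
6, 5, 2
6, 4, 3
6, 4, 2, 1
5, 4, 3, 1
Counting gives 18.

18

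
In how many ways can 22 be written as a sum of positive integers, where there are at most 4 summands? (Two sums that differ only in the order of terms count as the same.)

There are 136 such partitions.

136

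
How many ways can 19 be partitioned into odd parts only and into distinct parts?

Listing the qualifying partitions of 19:
19
15 + 3 + 1
13 + 5 + 1
11 + 7 + 1
11 + 5 + 3
9 + 7 + 3
Counting gives 6.

6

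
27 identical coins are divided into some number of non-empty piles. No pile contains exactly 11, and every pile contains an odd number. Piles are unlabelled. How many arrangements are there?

160

Direct enumeration gives 160 partitions.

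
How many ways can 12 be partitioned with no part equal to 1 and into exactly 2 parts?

5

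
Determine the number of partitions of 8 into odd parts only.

The partitions of 8 that satisfy the conditions:
7 + 1
5 + 3
5 + 1 + 1 + 1
3 + 3 + 1 + 1
3 + 1 + 1 + 1 + 1 + 1
1 + 1 + 1 + 1 + 1 + 1 + 1 + 1

6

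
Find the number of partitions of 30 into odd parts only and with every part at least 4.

Enumerating:
25, 5
23, 7
21, 9
19, 11
17, 13
15, 15
15, 5, 5, 5
13, 7, 5, 5
11, 9, 5, 5
11, 7, 7, 5
9, 9, 7, 5
9, 7, 7, 7
5, 5, 5, 5, 5, 5

13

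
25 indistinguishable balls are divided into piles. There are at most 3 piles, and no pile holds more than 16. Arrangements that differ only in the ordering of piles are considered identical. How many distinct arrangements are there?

40

A partial list (first 12 by largest part):
16 + 9
16 + 8 + 1
16 + 7 + 2
16 + 6 + 3
16 + 5 + 4
15 + 10
15 + 9 + 1
15 + 8 + 2
15 + 7 + 3
15 + 6 + 4
15 + 5 + 5
14 + 11
…and 28 more, for 40 total.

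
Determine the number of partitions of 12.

77

Counting exhaustively, 77 partitions satisfy the conditions.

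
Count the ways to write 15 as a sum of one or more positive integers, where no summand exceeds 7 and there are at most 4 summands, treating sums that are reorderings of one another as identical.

23

The partitions of 15 that satisfy the conditions:
1+7+7
2+6+7
1+1+6+7
3+5+7
1+2+5+7
4+4+7
1+3+4+7
2+2+4+7
2+3+3+7
3+6+6
1+2+6+6
4+5+6
1+3+5+6
2+2+5+6
1+4+4+6
2+3+4+6
3+3+3+6
5+5+5
1+4+5+5
2+3+5+5
2+4+4+5
3+3+4+5
3+4+4+4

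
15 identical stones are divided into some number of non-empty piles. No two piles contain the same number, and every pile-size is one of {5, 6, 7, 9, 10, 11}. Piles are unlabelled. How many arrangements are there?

2

Enumerating:
10+5
9+6
Counting gives 2.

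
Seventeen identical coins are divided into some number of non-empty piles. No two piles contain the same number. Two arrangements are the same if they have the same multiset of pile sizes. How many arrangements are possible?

38

There are too many to list fully; the first 12 (by largest part) are:
17
16,1
15,2
14,3
14,2,1
13,4
13,3,1
12,5
12,4,1
12,3,2
11,6
11,5,1
…and 26 more, for 38 total.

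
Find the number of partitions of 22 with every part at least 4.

34

There are too many to list fully; the first 12 (by largest part) are:
22
4, 18
5, 17
6, 16
7, 15
8, 14
4, 4, 14
9, 13
4, 5, 13
10, 12
4, 6, 12
5, 5, 12
…and 22 more, for 34 total.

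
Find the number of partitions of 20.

627

Enumerating by decreasing first part gives 627 partitions in all.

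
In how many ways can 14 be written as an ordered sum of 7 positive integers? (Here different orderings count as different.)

1716

By stars and bars with positive parts, the count is C(13,6) = 1716.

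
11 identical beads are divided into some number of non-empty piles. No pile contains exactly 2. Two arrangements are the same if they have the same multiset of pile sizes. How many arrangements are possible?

There are too many to list fully; the first 12 (by largest part) are:
11
10, 1
9, 1, 1
8, 3
8, 1, 1, 1
7, 4
7, 3, 1
7, 1, 1, 1, 1
6, 5
6, 4, 1
6, 3, 1, 1
6, 1, 1, 1, 1, 1
…and 14 more, for 26 total.

26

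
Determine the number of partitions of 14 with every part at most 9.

123

Systematic enumeration (by largest part, then next-largest, …) yields 123.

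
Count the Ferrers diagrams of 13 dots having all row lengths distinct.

Enumerating:
13
12 + 1
11 + 2
10 + 3
10 + 2 + 1
9 + 4
9 + 3 + 1
8 + 5
8 + 4 + 1
8 + 3 + 2
7 + 6
7 + 5 + 1
7 + 4 + 2
7 + 3 + 2 + 1
6 + 5 + 2
6 + 4 + 3
6 + 4 + 2 + 1
5 + 4 + 3 + 1

18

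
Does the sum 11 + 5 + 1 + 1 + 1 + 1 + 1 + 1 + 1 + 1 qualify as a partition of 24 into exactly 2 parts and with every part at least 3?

The parts sum to 24, and the condition 'there are exactly 2 summands' is violated.

No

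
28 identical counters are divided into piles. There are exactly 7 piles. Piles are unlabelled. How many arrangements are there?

Counting exhaustively, 436 partitions satisfy the conditions.

436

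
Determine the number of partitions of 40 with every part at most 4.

632

Systematic enumeration (by largest part, then next-largest, …) yields 632.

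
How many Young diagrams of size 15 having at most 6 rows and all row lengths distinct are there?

A partial list (first 12 by largest part):
15
14+1
13+2
12+3
12+2+1
11+4
11+3+1
10+5
10+4+1
10+3+2
9+6
9+5+1
…and 15 more, for 27 total.

27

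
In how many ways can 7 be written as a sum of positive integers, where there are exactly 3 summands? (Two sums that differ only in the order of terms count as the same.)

Listing the qualifying partitions of 7:
1 + 1 + 5
1 + 2 + 4
1 + 3 + 3
2 + 2 + 3
That's 4 in total.

4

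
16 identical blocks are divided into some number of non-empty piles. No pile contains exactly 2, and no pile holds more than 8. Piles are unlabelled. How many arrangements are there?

70

A partial list (first 12 by largest part):
8,8
8,7,1
8,6,1,1
8,5,3
8,5,1,1,1
8,4,4
8,4,3,1
8,4,1,1,1,1
8,3,3,1,1
8,3,1,1,1,1,1
8,1,1,1,1,1,1,1,1
7,7,1,1
…and 58 more, for 70 total.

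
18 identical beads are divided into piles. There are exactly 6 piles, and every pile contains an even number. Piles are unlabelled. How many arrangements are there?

3

Enumerating:
8+2+2+2+2+2
6+4+2+2+2+2
4+4+4+2+2+2
That's 3 in total.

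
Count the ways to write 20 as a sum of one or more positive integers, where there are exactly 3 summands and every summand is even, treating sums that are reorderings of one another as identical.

8

Listing the qualifying partitions of 20:
2 + 2 + 16
2 + 4 + 14
2 + 6 + 12
4 + 4 + 12
2 + 8 + 10
4 + 6 + 10
4 + 8 + 8
6 + 6 + 8
That's 8 in total.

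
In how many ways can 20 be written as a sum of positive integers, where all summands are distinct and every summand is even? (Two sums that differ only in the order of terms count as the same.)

10

Enumerating:
20
18, 2
16, 4
14, 6
14, 4, 2
12, 8
12, 6, 2
10, 8, 2
10, 6, 4
8, 6, 4, 2
That's 10 in total.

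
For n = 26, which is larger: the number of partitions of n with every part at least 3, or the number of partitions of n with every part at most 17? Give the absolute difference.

2211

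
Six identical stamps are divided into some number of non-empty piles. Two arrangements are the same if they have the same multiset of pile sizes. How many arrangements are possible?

11

The partitions of 6 that satisfy the conditions:
6
1, 5
2, 4
1, 1, 4
3, 3
1, 2, 3
1, 1, 1, 3
2, 2, 2
1, 1, 2, 2
1, 1, 1, 1, 2
1, 1, 1, 1, 1, 1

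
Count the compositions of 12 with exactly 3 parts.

55

Equivalently, choose which 2 of the 11 gaps become plus signs: C(11,2) = 55.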